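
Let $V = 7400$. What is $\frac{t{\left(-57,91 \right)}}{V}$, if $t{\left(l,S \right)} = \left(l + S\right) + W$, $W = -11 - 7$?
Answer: $\frac{2}{925} \approx 0.0021622$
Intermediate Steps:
$W = -18$ ($W = -11 - 7 = -18$)
$t{\left(l,S \right)} = -18 + S + l$ ($t{\left(l,S \right)} = \left(l + S\right) - 18 = \left(S + l\right) - 18 = -18 + S + l$)
$\frac{t{\left(-57,91 \right)}}{V} = \frac{-18 + 91 - 57}{7400} = 16 \cdot \frac{1}{7400} = \frac{2}{925}$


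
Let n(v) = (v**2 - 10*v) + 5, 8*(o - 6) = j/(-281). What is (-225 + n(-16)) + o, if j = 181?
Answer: 453915/2248 ≈ 201.92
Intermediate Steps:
o = 13307/2248 (o = 6 + (181/(-281))/8 = 6 + (181*(-1/281))/8 = 6 + (1/8)*(-181/281) = 6 - 181/2248 = 13307/2248 ≈ 5.9195)
n(v) = 5 + v**2 - 10*v
(-225 + n(-16)) + o = (-225 + (5 + (-16)**2 - 10*(-16))) + 13307/2248 = (-225 + (5 + 256 + 160)) + 13307/2248 = (-225 + 421) + 13307/2248 = 196 + 13307/2248 = 453915/2248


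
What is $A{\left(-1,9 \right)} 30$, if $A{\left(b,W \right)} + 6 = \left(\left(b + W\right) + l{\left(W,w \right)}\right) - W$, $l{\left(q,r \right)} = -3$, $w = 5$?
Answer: $-300$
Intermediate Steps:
$A{\left(b,W \right)} = -9 + b$ ($A{\left(b,W \right)} = -6 - \left(3 - b\right) = -6 + \left(\left(-3 + W + b\right) - W\right) = -6 + \left(-3 + b\right) = -9 + b$)
$A{\left(-1,9 \right)} 30 = \left(-9 - 1\right) 30 = \left(-10\right) 30 = -300$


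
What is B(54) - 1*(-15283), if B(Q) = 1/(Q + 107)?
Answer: 2460564/161 ≈ 15283.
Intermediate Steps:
B(Q) = 1/(107 + Q)
B(54) - 1*(-15283) = 1/(107 + 54) - 1*(-15283) = 1/161 + 15283 = 2460564/161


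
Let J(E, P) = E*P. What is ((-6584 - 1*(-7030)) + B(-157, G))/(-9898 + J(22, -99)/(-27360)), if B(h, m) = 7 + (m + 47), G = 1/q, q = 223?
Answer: -169481520/3354999097 ≈ -0.050516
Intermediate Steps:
G = 1/223 ≈ 0.0044843
B(h, m) = 54 + m (B(h, m) = 7 + (47 + m) = 54 + m)
((-6584 - 1*(-7030)) + B(-157, G))/(-9898 + J(22, -99)/(-27360)) = ((-6584 - 1*(-7030)) + (54 + 1/223))/(-9898 + (22*(-99))/(-27360)) = ((-6584 + 7030) + 12043/223)/(-9898 - 2178*(-1/27360)) = (446 + 12043/223)/(-9898 + 121/1520) = 111501/(223*(-15044839/1520)) = (111501/223)*(-1520/15044839) = -169481520/3354999097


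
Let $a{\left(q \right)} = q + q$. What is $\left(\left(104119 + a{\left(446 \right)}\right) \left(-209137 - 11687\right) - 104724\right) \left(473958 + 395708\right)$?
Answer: $-20166731651594808$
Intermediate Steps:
$a{\left(q \right)} = 2 q$
$\left(\left(104119 + a{\left(446 \right)}\right) \left(-209137 - 11687\right) - 104724\right) \left(473958 + 395708\right) = \left(\left(104119 + 2 \cdot 446\right) \left(-209137 - 11687\right) - 104724\right) \left(473958 + 395708\right) = \left(\left(104119 + 892\right) \left(-220824\right) - 104724\right) 869666 = \left(105011 \left(-220824\right) - 104724\right) 869666 = \left(-23188949064 - 104724\right) 869666 = \left(-23189053788\right) 869666 = -20166731651594808$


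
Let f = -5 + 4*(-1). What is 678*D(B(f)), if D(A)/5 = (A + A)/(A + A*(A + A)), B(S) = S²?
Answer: 6780/163 ≈ 41.595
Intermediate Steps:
f = -9 (f = -5 - 4 = -9)
D(A) = 10*A/(A + 2*A²) (D(A) = 5*((A + A)/(A + A*(A + A))) = 5*((2*A)/(A + A*(2*A))) = 5*((2*A)/(A + 2*A²)) = 5*(2*A/(A + 2*A²)) = 10*A/(A + 2*A²))
678*D(B(f)) = 678*(10/(1 + 2*(-9)²)) = 678*(10/(1 + 2*81)) = 678*(10/(1 + 162)) = 678*(10/163) = 6780/163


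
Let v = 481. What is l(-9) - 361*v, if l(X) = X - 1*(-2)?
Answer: -173648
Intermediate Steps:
l(X) = 2 + X (l(X) = X + 2 = 2 + X)
l(-9) - 361*v = (2 - 9) - 361*481 = -7 - 173641 = -173648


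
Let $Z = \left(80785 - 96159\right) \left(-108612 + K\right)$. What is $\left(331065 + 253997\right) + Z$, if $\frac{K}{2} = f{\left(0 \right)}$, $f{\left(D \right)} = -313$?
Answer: $1680010074$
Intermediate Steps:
$K = -626$ ($K = 2 \left(-313\right) = -626$)
$Z = 1679425012$ ($Z = \left(80785 - 96159\right) \left(-108612 - 626\right) = \left(-15374\right) \left(-109238\right) = 1679425012$)
$\left(331065 + 253997\right) + Z = \left(331065 + 253997\right) + 1679425012 = 585062 + 1679425012 = 1680010074$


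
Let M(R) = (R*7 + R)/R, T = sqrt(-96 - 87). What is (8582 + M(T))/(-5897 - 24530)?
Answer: -8590/30427 ≈ -0.28232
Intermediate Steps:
T = I*sqrt(183) (T = sqrt(-183) = I*sqrt(183) ≈ 13.528*I)
M(R) = 8 (M(R) = (7*R + R)/R = (8*R)/R = 8)
(8582 + M(T))/(-5897 - 24530) = (8582 + 8)/(-5897 - 24530) = 8590/(-30427) = 8590*(-1/30427) = -8590/30427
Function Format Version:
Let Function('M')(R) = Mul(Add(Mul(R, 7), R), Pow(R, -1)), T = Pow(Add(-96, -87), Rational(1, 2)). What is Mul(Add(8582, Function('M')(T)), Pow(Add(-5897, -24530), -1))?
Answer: Rational(-8590, 30427) ≈ -0.28232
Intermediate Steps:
T = Mul(I, Pow(183, Rational(1, 2))) (T = Pow(-183, Rational(1, 2)) = Mul(I, Pow(183, Rational(1, 2))) ≈ Mul(13.528, I))
Function('M')(R) = 8 (Function('M')(R) = Mul(Add(Mul(7, R), R), Pow(R, -1)) = Mul(Mul(8, R), Pow(R, -1)) = 8)
Mul(Add(8582, Function('M')(T)), Pow(Add(-5897, -24530), -1)) = Mul(Add(8582, 8), Pow(Add(-5897, -24530), -1)) = Mul(8590, Pow(-30427, -1)) = Mul(8590, Rational(-1, 30427)) = Rational(-8590, 30427)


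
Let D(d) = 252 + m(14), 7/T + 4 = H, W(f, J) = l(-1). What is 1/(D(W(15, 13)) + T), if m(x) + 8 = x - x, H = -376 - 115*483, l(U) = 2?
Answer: 55925/13645693 ≈ 0.0040984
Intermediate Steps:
W(f, J) = 2
H = -55921 (H = -376 - 55545 = -55921)
T = -7/55925 (T = 7/(-4 - 55921) = 7/(-55925) = 7*(-1/55925) = -7/55925 ≈ -0.00012517)
m(x) = -8 (m(x) = -8 + (x - x) = -8 + 0 = -8)
D(d) = 244 (D(d) = 252 - 8 = 244)
1/(D(W(15, 13)) + T) = 1/(244 - 7/55925) = 1/(13645693/55925) = 55925/13645693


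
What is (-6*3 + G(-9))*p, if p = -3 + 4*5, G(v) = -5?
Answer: -391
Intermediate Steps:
p = 17 (p = -3 + 20 = 17)
(-6*3 + G(-9))*p = (-6*3 - 5)*17 = (-18 - 5)*17 = -23*17 = -391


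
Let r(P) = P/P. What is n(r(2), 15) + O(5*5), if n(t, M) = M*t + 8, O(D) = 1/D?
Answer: 576/25 ≈ 23.040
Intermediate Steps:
O(D) = 1/D
r(P) = 1
n(t, M) = 8 + M*t
n(r(2), 15) + O(5*5) = (8 + 15*1) + 1/(5*5) = (8 + 15) + 1/25 = 23 + 1/25 = 576/25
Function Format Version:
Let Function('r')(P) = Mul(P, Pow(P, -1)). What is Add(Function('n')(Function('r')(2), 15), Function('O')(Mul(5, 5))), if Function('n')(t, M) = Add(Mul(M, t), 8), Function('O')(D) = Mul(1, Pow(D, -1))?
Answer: Rational(576, 25) ≈ 23.040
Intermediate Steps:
Function('O')(D) = Pow(D, -1)
Function('r')(P) = 1
Function('n')(t, M) = Add(8, Mul(M, t))
Add(Function('n')(Function('r')(2), 15), Function('O')(Mul(5, 5))) = Add(Add(8, Mul(15, 1)), Pow(Mul(5, 5), -1)) = Add(Add(8, 15), Pow(25, -1)) = Add(23, Rational(1, 25)) = Rational(576, 25)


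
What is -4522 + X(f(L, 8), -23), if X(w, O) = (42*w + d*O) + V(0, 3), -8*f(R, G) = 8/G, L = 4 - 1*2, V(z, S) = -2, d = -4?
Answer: -17749/4 ≈ -4437.3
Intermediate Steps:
L = 2 (L = 4 - 2 = 2)
f(R, G) = -1/G
X(w, O) = -2 - 4*O + 42*w (X(w, O) = (42*w - 4*O) - 2 = (-4*O + 42*w) - 2 = -2 - 4*O + 42*w)
-4522 + X(f(L, 8), -23) = -4522 + (-2 - 4*(-23) + 42*(-1/8)) = -4522 + (-2 + 92 + 42*(-1*1/8)) = -4522 + (-2 + 92 + 42*(-1/8)) = -4522 + (-2 + 92 - 21/4) = -4522 + 339/4 = -17749/4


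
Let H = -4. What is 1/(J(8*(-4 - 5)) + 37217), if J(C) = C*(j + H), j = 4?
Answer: 1/37217 ≈ 2.6869e-5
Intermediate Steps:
J(C) = 0 (J(C) = C*(4 - 4) = C*0 = 0)
1/(J(8*(-4 - 5)) + 37217) = 1/(0 + 37217) = 1/37217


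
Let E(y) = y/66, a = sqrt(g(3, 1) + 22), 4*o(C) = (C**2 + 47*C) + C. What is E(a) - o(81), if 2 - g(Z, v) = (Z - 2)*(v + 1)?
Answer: -10449/4 + sqrt(22)/66 ≈ -2612.2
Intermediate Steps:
g(Z, v) = 2 - (1 + v)*(-2 + Z) (g(Z, v) = 2 - (Z - 2)*(v + 1) = 2 - (-2 + Z)*(1 + v) = 2 - (1 + v)*(-2 + Z))
o(C) = 12*C + C**2/4 (o(C) = ((C**2 + 47*C) + C)/4 = (C**2 + 48*C)/4 = 12*C + C**2/4)
a = sqrt(22) (a = sqrt((4 - 1*3 + 2*1 - 1*3*1) + 22) = sqrt((4 - 3 + 2 - 3) + 22) = sqrt(0 + 22) = sqrt(22) ≈ 4.6904)
E(y) = y/66 (E(y) = y*(1/66) = y/66)
E(a) - o(81) = sqrt(22)/66 - 81*(48 + 81)/4 = sqrt(22)/66 - 81*129/4 = sqrt(22)/66 - 1*10449/4 = sqrt(22)/66 - 10449/4 = -10449/4 + sqrt(22)/66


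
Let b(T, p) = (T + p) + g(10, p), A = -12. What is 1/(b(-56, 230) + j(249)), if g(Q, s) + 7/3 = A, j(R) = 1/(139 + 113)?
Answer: 252/40237 ≈ 0.0062629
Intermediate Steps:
j(R) = 1/252
g(Q, s) = -43/3 (g(Q, s) = -7/3 - 12 = -43/3)
b(T, p) = -43/3 + T + p (b(T, p) = (T + p) - 43/3 = -43/3 + T + p)
1/(b(-56, 230) + j(249)) = 1/((-43/3 - 56 + 230) + 1/252) = 1/(479/3 + 1/252) = 1/(40237/252) = 252/40237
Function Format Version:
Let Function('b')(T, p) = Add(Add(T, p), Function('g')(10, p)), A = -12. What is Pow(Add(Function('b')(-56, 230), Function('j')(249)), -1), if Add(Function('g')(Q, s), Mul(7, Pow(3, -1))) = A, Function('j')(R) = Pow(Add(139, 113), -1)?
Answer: Rational(252, 40237) ≈ 0.0062629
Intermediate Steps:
Function('j')(R) = Rational(1, 252) (Function('j')(R) = Pow(252, -1) = Rational(1, 252))
Function('g')(Q, s) = Rational(-43, 3) (Function('g')(Q, s) = Add(Rational(-7, 3), -12) = Rational(-43, 3))
Function('b')(T, p) = Add(Rational(-43, 3), T, p) (Function('b')(T, p) = Add(Add(T, p), Rational(-43, 3)) = Add(Rational(-43, 3), T, p))
Pow(Add(Function('b')(-56, 230), Function('j')(249)), -1) = Pow(Add(Add(Rational(-43, 3), -56, 230), Rational(1, 252)), -1) = Pow(Add(Rational(479, 3), Rational(1, 252)), -1) = Pow(Rational(40237, 252), -1) = Rational(252, 40237)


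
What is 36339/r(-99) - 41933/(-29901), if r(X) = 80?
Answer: 1089927079/2392080 ≈ 455.64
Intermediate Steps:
36339/r(-99) - 41933/(-29901) = 36339/80 - 41933/(-29901) = 36339*(1/80) - 41933*(-1/29901) = 36339/80 + 41933/29901 = 1089927079/2392080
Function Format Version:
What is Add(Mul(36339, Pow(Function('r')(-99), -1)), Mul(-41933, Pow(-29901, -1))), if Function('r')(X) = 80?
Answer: Rational(1089927079, 2392080) ≈ 455.64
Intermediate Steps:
Add(Mul(36339, Pow(Function('r')(-99), -1)), Mul(-41933, Pow(-29901, -1))) = Add(Mul(36339, Pow(80, -1)), Mul(-41933, Pow(-29901, -1))) = Add(Mul(36339, Rational(1, 80)), Mul(-41933, Rational(-1, 29901))) = Add(Rational(36339, 80), Rational(41933, 29901)) = Rational(1089927079, 2392080)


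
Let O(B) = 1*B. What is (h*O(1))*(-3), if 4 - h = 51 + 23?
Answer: 210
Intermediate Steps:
O(B) = B
h = -70 (h = 4 - (51 + 23) = 4 - 1*74 = 4 - 74 = -70)
(h*O(1))*(-3) = -70*1*(-3) = -70*(-3) = 210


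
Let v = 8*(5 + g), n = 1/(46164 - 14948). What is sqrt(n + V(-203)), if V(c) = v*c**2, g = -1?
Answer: sqrt(80311285152159)/7804 ≈ 1148.3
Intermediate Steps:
n = 1/31216 ≈ 3.2035e-5
v = 32 (v = 8*(5 - 1) = 8*4 = 32)
V(c) = 32*c**2
sqrt(n + V(-203)) = sqrt(1/31216 + 32*(-203)**2) = sqrt(1/31216 + 32*41209) = sqrt(1/31216 + 1318688) = sqrt(41164164609/31216) = sqrt(80311285152159)/7804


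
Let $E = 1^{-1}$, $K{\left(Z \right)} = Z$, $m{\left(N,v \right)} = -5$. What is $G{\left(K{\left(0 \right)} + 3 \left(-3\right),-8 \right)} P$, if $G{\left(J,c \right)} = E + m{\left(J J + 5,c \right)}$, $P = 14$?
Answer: $-56$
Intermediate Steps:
$E = 1$
$G{\left(J,c \right)} = -4$ ($G{\left(J,c \right)} = 1 - 5 = -4$)
$G{\left(K{\left(0 \right)} + 3 \left(-3\right),-8 \right)} P = \left(-4\right) 14 = -56$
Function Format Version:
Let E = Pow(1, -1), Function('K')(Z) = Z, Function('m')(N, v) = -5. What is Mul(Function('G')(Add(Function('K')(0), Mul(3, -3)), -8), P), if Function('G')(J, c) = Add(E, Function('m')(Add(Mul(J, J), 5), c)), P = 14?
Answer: -56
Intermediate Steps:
E = 1
Function('G')(J, c) = -4 (Function('G')(J, c) = Add(1, -5) = -4)
Mul(Function('G')(Add(Function('K')(0), Mul(3, -3)), -8), P) = Mul(-4, 14) = -56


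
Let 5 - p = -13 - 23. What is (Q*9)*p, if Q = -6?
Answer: -2214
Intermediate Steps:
p = 41 (p = 5 - (-13 - 23) = 5 - 1*(-36) = 5 + 36 = 41)
(Q*9)*p = -6*9*41 = -54*41 = -2214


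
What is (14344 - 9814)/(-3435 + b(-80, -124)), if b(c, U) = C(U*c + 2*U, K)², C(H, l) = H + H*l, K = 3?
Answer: 1510/498919303 ≈ 3.0265e-6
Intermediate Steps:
b(c, U) = (8*U + 4*U*c)² (b(c, U) = ((U*c + 2*U)*(1 + 3))² = ((2*U + U*c)*4)² = (8*U + 4*U*c)²)
(14344 - 9814)/(-3435 + b(-80, -124)) = (14344 - 9814)/(-3435 + 16*(-124)²*(2 - 80)²) = 4530/(-3435 + 16*15376*(-78)²) = 4530/(-3435 + 16*15376*6084) = 4530/(-3435 + 1496761344) = 4530/1496757909 = 4530*(1/1496757909) = 1510/498919303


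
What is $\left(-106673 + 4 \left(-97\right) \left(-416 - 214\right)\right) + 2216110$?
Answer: $2353877$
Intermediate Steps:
$\left(-106673 + 4 \left(-97\right) \left(-416 - 214\right)\right) + 2216110 = \left(-106673 - -244440\right) + 2216110 = \left(-106673 + 244440\right) + 2216110 = 137767 + 2216110 = 2353877$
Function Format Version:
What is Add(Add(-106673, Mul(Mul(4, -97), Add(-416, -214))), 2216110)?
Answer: 2353877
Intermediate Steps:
Add(Add(-106673, Mul(Mul(4, -97), Add(-416, -214))), 2216110) = Add(Add(-106673, Mul(-388, -630)), 2216110) = Add(Add(-106673, 244440), 2216110) = Add(137767, 2216110) = 2353877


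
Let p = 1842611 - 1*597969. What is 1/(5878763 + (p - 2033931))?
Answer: 1/5089474 ≈ 1.9648e-7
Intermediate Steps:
p = 1244642 (p = 1842611 - 597969 = 1244642)
1/(5878763 + (p - 2033931)) = 1/(5878763 + (1244642 - 2033931)) = 1/(5878763 - 789289) = 1/5089474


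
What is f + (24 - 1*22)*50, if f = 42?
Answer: 142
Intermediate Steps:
f + (24 - 1*22)*50 = 42 + (24 - 1*22)*50 = 42 + (24 - 22)*50 = 42 + 2*50 = 42 + 100 = 142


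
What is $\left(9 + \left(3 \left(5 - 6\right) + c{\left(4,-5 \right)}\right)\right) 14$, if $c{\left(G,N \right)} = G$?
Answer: $140$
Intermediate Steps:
$\left(9 + \left(3 \left(5 - 6\right) + c{\left(4,-5 \right)}\right)\right) 14 = \left(9 + \left(3 \left(5 - 6\right) + 4\right)\right) 14 = \left(9 + \left(3 \left(-1\right) + 4\right)\right) 14 = \left(9 + \left(-3 + 4\right)\right) 14 = \left(9 + 1\right) 14 = 10 \cdot 14 = 140$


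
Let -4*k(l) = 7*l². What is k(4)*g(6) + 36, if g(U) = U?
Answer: -132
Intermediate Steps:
k(l) = -7*l²/4
k(4)*g(6) + 36 = -7/4*4²*6 + 36 = -7/4*16*6 + 36 = -28*6 + 36 = -168 + 36 = -132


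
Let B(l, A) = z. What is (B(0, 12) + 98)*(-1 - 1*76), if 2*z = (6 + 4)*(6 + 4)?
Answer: -11396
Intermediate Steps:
z = 50 (z = ((6 + 4)*(6 + 4))/2 = (10*10)/2 = (1/2)*100 = 50)
B(l, A) = 50
(B(0, 12) + 98)*(-1 - 1*76) = (50 + 98)*(-1 - 1*76) = 148*(-1 - 76) = 148*(-77) = -11396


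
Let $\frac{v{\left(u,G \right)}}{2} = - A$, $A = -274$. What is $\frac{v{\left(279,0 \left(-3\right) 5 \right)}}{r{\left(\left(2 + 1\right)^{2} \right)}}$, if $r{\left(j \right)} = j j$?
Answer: $\frac{548}{81} \approx 6.7654$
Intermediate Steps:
$v{\left(u,G \right)} = 548$ ($v{\left(u,G \right)} = 2 \left(\left(-1\right) \left(-274\right)\right) = 2 \cdot 274 = 548$)
$r{\left(j \right)} = j^{2}$
$\frac{v{\left(279,0 \left(-3\right) 5 \right)}}{r{\left(\left(2 + 1\right)^{2} \right)}} = \frac{548}{\left(\left(2 + 1\right)^{2}\right)^{2}} = \frac{548}{\left(3^{2}\right)^{2}} = \frac{548}{9^{2}} = \frac{548}{81}$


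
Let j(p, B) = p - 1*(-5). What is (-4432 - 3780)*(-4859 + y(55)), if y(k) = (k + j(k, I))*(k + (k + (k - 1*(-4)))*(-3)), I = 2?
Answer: 310939168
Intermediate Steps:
j(p, B) = 5 + p (j(p, B) = p + 5 = 5 + p)
y(k) = (-12 - 5*k)*(5 + 2*k) (y(k) = (k + (5 + k))*(k + (k + (k - 1*(-4)))*(-3)) = (5 + 2*k)*(k + (k + (k + 4))*(-3)) = (5 + 2*k)*(k + (k + (4 + k))*(-3)) = (5 + 2*k)*(k + (4 + 2*k)*(-3)) = (5 + 2*k)*(k + (-12 - 6*k)) = (5 + 2*k)*(-12 - 5*k) = (-12 - 5*k)*(5 + 2*k))
(-4432 - 3780)*(-4859 + y(55)) = (-4432 - 3780)*(-4859 + (-60 - 49*55 - 10*55**2)) = -8212*(-4859 + (-60 - 2695 - 10*3025)) = -8212*(-4859 + (-60 - 2695 - 30250)) = -8212*(-4859 - 33005) = -8212*(-37864) = 310939168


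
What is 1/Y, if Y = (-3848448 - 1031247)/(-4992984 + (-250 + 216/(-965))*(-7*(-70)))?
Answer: 197461916/188356227 ≈ 1.0483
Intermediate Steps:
Y = 188356227/197461916 (Y = -4879695/(-4992984 + (-250 + 216*(-1/965))*490) = -4879695/(-4992984 + (-250 - 216/965)*490) = -4879695/(-4992984 - 241466/965*490) = -4879695/(-4992984 - 23663668/193) = -4879695/(-987309580/193) = -4879695*(-193/987309580) = 188356227/197461916 ≈ 0.95389)
1/Y = 1/(188356227/197461916) = 197461916/188356227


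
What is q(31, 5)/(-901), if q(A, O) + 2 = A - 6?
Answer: -23/901 ≈ -0.025527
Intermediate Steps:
q(A, O) = -8 + A (q(A, O) = -2 + (A - 6) = -2 + (-6 + A) = -8 + A)
q(31, 5)/(-901) = (-8 + 31)/(-901) = 23*(-1/901) = -23/901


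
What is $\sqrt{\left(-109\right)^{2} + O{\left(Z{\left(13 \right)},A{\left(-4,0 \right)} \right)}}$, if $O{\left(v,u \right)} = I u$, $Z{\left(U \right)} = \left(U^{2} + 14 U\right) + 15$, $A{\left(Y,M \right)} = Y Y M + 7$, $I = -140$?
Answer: $\sqrt{10901} \approx 104.41$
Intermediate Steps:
$A{\left(Y,M \right)} = 7 + M Y^{2}$ ($A{\left(Y,M \right)} = Y^{2} M + 7 = M Y^{2} + 7 = 7 + M Y^{2}$)
$Z{\left(U \right)} = 15 + U^{2} + 14 U$
$O{\left(v,u \right)} = - 140 u$
$\sqrt{\left(-109\right)^{2} + O{\left(Z{\left(13 \right)},A{\left(-4,0 \right)} \right)}} = \sqrt{\left(-109\right)^{2} - 140 \left(7 + 0 \left(-4\right)^{2}\right)} = \sqrt{11881 - 140 \left(7 + 0 \cdot 16\right)} = \sqrt{11881 - 140 \left(7 + 0\right)} = \sqrt{11881 - 980} = \sqrt{10901}$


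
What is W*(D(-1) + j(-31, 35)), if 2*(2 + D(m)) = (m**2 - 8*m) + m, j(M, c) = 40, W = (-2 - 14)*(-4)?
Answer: 2688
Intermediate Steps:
W = 64 (W = -16*(-4) = 64)
D(m) = -2 + m**2/2 - 7*m/2 (D(m) = -2 + ((m**2 - 8*m) + m)/2 = -2 + (m**2 - 7*m)/2 = -2 + (m**2/2 - 7*m/2) = -2 + m**2/2 - 7*m/2)
W*(D(-1) + j(-31, 35)) = 64*((-2 + (1/2)*(-1)**2 - 7/2*(-1)) + 40) = 64*((-2 + (1/2)*1 + 7/2) + 40) = 64*((-2 + 1/2 + 7/2) + 40) = 64*(2 + 40) = 64*42 = 2688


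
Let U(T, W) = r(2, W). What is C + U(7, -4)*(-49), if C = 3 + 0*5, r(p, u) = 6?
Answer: -291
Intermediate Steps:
U(T, W) = 6
C = 3 (C = 3 + 0 = 3)
C + U(7, -4)*(-49) = 3 + 6*(-49) = 3 - 294 = -291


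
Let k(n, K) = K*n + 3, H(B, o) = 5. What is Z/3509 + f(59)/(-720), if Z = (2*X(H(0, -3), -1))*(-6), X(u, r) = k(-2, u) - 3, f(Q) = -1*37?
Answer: 216233/2526480 ≈ 0.085587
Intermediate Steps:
k(n, K) = 3 + K*n
f(Q) = -37
X(u, r) = -2*u (X(u, r) = (3 + u*(-2)) - 3 = (3 - 2*u) - 3 = -2*u)
Z = 120 (Z = (2*(-2*5))*(-6) = (2*(-10))*(-6) = -20*(-6) = 120)
Z/3509 + f(59)/(-720) = 120/3509 - 37/(-720) = 120*(1/3509) - 37*(-1/720) = 120/3509 + 37/720 = 216233/2526480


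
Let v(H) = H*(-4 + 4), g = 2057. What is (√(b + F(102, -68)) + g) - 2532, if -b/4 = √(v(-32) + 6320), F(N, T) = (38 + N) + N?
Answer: -475 + √(242 - 16*√395) ≈ -475.0 + 8.7174*I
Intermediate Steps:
F(N, T) = 38 + 2*N
v(H) = 0 (v(H) = H*0 = 0)
b = -16*√395 (b = -4*√(0 + 6320) = -16*√395 ≈ -317.99)
(√(b + F(102, -68)) + g) - 2532 = (√(-16*√395 + (38 + 2*102)) + 2057) - 2532 = (√(-16*√395 + (38 + 204)) + 2057) - 2532 = (√(-16*√395 + 242) + 2057) - 2532 = (√(242 - 16*√395) + 2057) - 2532 = (2057 + √(242 - 16*√395)) - 2532 = -475 + √(242 - 16*√395)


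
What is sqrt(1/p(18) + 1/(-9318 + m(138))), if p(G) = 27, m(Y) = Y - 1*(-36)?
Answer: sqrt(771906)/4572 ≈ 0.19217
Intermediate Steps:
m(Y) = 36 + Y (m(Y) = Y + 36 = 36 + Y)
sqrt(1/p(18) + 1/(-9318 + m(138))) = sqrt(1/27 + 1/(-9318 + (36 + 138))) = sqrt(1/27 + 1/(-9318 + 174)) = sqrt(1/27 + 1/(-9144)) = sqrt(1/27 - 1/9144) = sqrt(1013/27432) = sqrt(771906)/4572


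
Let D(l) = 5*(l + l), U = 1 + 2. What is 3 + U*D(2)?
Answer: 63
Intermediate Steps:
U = 3
D(l) = 10*l (D(l) = 5*(2*l) = 10*l)
3 + U*D(2) = 3 + 3*(10*2) = 3 + 3*20 = 3 + 60 = 63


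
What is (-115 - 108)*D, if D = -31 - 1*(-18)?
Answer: 2899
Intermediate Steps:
D = -13 (D = -31 + 18 = -13)
(-115 - 108)*D = (-115 - 108)*(-13) = -223*(-13) = 2899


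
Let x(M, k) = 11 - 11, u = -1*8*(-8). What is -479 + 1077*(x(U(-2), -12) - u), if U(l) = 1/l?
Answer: -69407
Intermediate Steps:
u = 64 (u = -8*(-8) = 64)
x(M, k) = 0
-479 + 1077*(x(U(-2), -12) - u) = -479 + 1077*(0 - 1*64) = -479 + 1077*(0 - 64) = -479 + 1077*(-64) = -479 - 68928 = -69407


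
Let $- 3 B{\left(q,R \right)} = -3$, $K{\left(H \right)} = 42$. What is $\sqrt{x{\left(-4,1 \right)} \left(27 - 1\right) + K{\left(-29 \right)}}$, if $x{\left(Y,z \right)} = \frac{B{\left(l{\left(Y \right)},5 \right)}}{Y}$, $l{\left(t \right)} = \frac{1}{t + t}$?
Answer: $\frac{\sqrt{142}}{2} \approx 5.9582$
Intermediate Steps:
$l{\left(t \right)} = \frac{1}{2 t}$
$B{\left(q,R \right)} = 1$ ($B{\left(q,R \right)} = \left(- \frac{1}{3}\right) \left(-3\right) = 1$)
$x{\left(Y,z \right)} = \frac{1}{Y}$ ($x{\left(Y,z \right)} = 1 \frac{1}{Y} = \frac{1}{Y}$)
$\sqrt{x{\left(-4,1 \right)} \left(27 - 1\right) + K{\left(-29 \right)}} = \sqrt{\frac{27 - 1}{-4} + 42} = \sqrt{\left(- \frac{1}{4}\right) 26 + 42} = \sqrt{- \frac{13}{2} + 42} = \sqrt{\frac{71}{2}} = \frac{\sqrt{142}}{2}$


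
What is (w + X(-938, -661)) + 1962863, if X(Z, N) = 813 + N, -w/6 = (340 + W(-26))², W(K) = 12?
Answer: 1219591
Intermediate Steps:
w = -743424 (w = -6*(340 + 12)² = -6*352² = -6*123904 = -743424)
(w + X(-938, -661)) + 1962863 = (-743424 + (813 - 661)) + 1962863 = (-743424 + 152) + 1962863 = -743272 + 1962863 = 1219591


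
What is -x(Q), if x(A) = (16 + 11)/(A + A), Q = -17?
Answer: 27/34 ≈ 0.79412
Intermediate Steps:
x(A) = 27/(2*A) (x(A) = 27/((2*A)) = 27*(1/(2*A)) = 27/(2*A))
-x(Q) = -27/(2*(-17)) = -27*(-1)/(2*17) = -1*(-27/34) = 27/34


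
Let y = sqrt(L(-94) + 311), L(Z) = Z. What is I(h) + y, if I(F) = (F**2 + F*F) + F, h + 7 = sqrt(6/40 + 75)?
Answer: 2413/10 + sqrt(217) - 81*sqrt(835)/10 ≈ 21.970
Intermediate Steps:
h = -7 + 3*sqrt(835)/10 (h = -7 + sqrt(6/40 + 75) = -7 + sqrt(6*(1/40) + 75) = -7 + sqrt(3/20 + 75) = -7 + sqrt(1503/20) = -7 + 3*sqrt(835)/10 ≈ 1.6689)
y = sqrt(217) (y = sqrt(-94 + 311) = sqrt(217) ≈ 14.731)
I(F) = F + 2*F**2 (I(F) = (F**2 + F**2) + F = 2*F**2 + F = F + 2*F**2)
I(h) + y = (-7 + 3*sqrt(835)/10)*(1 + 2*(-7 + 3*sqrt(835)/10)) + sqrt(217) = (-7 + 3*sqrt(835)/10)*(1 + (-14 + 3*sqrt(835)/5)) + sqrt(217) = (-7 + 3*sqrt(835)/10)*(-13 + 3*sqrt(835)/5) + sqrt(217) = (-13 + 3*sqrt(835)/5)*(-7 + 3*sqrt(835)/10) + sqrt(217) = sqrt(217) + (-13 + 3*sqrt(835)/5)*(-7 + 3*sqrt(835)/10)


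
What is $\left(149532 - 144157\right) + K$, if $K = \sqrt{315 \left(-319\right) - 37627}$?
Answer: $5375 + 8 i \sqrt{2158} \approx 5375.0 + 371.63 i$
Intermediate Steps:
$K = 8 i \sqrt{2158}$ ($K = \sqrt{-100485 - 37627} = \sqrt{-138112} = 8 i \sqrt{2158} \approx 371.63 i$)
$\left(149532 - 144157\right) + K = \left(149532 - 144157\right) + 8 i \sqrt{2158} = 5375 + 8 i \sqrt{2158}$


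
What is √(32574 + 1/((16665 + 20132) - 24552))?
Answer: √4884146386595/12245 ≈ 180.48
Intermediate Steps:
√(32574 + 1/((16665 + 20132) - 24552)) = √(32574 + 1/(36797 - 24552)) = √(32574 + 1/12245) = √(398868631/12245) = √4884146386595/12245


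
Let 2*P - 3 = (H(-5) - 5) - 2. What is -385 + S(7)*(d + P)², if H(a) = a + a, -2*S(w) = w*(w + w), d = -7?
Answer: -9989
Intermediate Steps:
S(w) = -w² (S(w) = -w*(w + w)/2 = -w*2*w/2 = -w²)
H(a) = 2*a
P = -7 (P = 3/2 + ((2*(-5) - 5) - 2)/2 = 3/2 + ((-10 - 5) - 2)/2 = 3/2 + (-15 - 2)/2 = 3/2 + (½)*(-17) = 3/2 - 17/2 = -7)
-385 + S(7)*(d + P)² = -385 + (-1*7²)*(-7 - 7)² = -385 - 1*49*(-14)² = -385 - 49*196 = -385 - 9604 = -9989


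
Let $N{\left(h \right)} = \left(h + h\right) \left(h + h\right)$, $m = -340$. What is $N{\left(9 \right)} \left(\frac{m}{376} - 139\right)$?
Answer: $- \frac{2130462}{47} \approx -45329.0$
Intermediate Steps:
$N{\left(h \right)} = 4 h^{2}$ ($N{\left(h \right)} = 2 h 2 h = 4 h^{2}$)
$N{\left(9 \right)} \left(\frac{m}{376} - 139\right) = 4 \cdot 9^{2} \left(- \frac{340}{376} - 139\right) = 4 \cdot 81 \left(\left(-340\right) \frac{1}{376} - 139\right) = 324 \left(- \frac{85}{94} - 139\right) = 324 \left(- \frac{13151}{94}\right) = - \frac{2130462}{47}$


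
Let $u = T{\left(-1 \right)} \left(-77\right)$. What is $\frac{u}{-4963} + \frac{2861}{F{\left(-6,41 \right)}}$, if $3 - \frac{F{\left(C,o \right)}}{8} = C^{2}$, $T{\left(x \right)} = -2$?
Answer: $- \frac{2034257}{187176} \approx -10.868$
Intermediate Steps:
$F{\left(C,o \right)} = 24 - 8 C^{2}$
$u = 154$ ($u = \left(-2\right) \left(-77\right) = 154$)
$\frac{u}{-4963} + \frac{2861}{F{\left(-6,41 \right)}} = \frac{154}{-4963} + \frac{2861}{24 - 8 \left(-6\right)^{2}} = 154 \left(- \frac{1}{4963}\right) + \frac{2861}{24 - 288} = - \frac{22}{709} + \frac{2861}{24 - 288} = - \frac{22}{709} + \frac{2861}{-264} = - \frac{22}{709} + 2861 \left(- \frac{1}{264}\right) = - \frac{22}{709} - \frac{2861}{264} = - \frac{2034257}{187176}$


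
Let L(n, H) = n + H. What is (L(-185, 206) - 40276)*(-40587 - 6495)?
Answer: 1895285910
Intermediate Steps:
L(n, H) = H + n
(L(-185, 206) - 40276)*(-40587 - 6495) = ((206 - 185) - 40276)*(-40587 - 6495) = (21 - 40276)*(-47082) = -40255*(-47082) = 1895285910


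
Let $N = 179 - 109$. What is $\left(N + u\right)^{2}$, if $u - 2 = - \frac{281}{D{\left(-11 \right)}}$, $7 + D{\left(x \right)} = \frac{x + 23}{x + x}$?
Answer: $\frac{82210489}{6889} \approx 11934.0$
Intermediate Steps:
$N = 70$
$D{\left(x \right)} = -7 + \frac{23 + x}{2 x}$ ($D{\left(x \right)} = -7 + \frac{x + 23}{x + x} = -7 + \frac{23 + x}{2 x}$)
$u = \frac{3257}{83}$ ($u = 2 - \frac{281}{\frac{1}{2} \frac{1}{-11} \left(23 - -143\right)} = 2 - \frac{281}{\frac{1}{2} \left(- \frac{1}{11}\right) \left(23 + 143\right)} = 2 - \frac{281}{\frac{1}{2} \left(- \frac{1}{11}\right) 166} = 2 - \frac{281}{- \frac{83}{11}} = 2 - - \frac{3091}{83} = 2 + \frac{3091}{83} = \frac{3257}{83} \approx 39.241$)
$\left(N + u\right)^{2} = \left(70 + \frac{3257}{83}\right)^{2} = \left(\frac{9067}{83}\right)^{2} = \frac{82210489}{6889}$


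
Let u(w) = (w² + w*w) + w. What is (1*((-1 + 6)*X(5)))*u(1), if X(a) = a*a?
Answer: 375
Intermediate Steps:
X(a) = a²
u(w) = w + 2*w² (u(w) = (w² + w²) + w = 2*w² + w = w + 2*w²)
(1*((-1 + 6)*X(5)))*u(1) = (1*((-1 + 6)*5²))*(1*(1 + 2*1)) = (1*(5*25))*(1*(1 + 2)) = (1*125)*(1*3) = 125*3 = 375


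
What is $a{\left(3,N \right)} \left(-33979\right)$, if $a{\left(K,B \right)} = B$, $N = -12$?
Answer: $407748$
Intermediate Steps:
$a{\left(3,N \right)} \left(-33979\right) = \left(-12\right) \left(-33979\right) = 407748$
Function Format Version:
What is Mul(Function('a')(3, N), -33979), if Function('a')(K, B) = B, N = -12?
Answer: 407748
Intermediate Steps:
Mul(Function('a')(3, N), -33979) = Mul(-12, -33979) = 407748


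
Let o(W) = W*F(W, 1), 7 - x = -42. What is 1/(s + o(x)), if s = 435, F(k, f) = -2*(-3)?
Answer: 1/729 ≈ 0.0013717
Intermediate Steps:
x = 49 (x = 7 - 1*(-42) = 7 + 42 = 49)
F(k, f) = 6
o(W) = 6*W (o(W) = W*6 = 6*W)
1/(s + o(x)) = 1/(435 + 6*49) = 1/(435 + 294) = 1/729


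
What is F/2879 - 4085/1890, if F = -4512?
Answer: -4057679/1088262 ≈ -3.7286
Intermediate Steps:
F/2879 - 4085/1890 = -4512/2879 - 4085/1890 = -4512*1/2879 - 4085*1/1890 = -4512/2879 - 817/378 = -4057679/1088262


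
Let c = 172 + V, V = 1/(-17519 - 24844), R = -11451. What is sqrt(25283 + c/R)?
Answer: 2*sqrt(18362997761356243578)/53899857 ≈ 159.01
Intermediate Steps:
V = -1/42363 (V = 1/(-42363) = -1/42363 ≈ -2.3606e-5)
c = 7286435/42363 (c = 172 - 1/42363 = 7286435/42363 ≈ 172.00)
sqrt(25283 + c/R) = sqrt(25283 + (7286435/42363)/(-11451)) = sqrt(25283 + (7286435/42363)*(-1/11451)) = sqrt(25283 - 7286435/485098713) = sqrt(12264743474344/485098713) = 2*sqrt(18362997761356243578)/53899857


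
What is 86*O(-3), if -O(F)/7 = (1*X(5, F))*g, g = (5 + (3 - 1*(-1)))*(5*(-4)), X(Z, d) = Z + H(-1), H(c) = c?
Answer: 433440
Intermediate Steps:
X(Z, d) = -1 + Z (X(Z, d) = Z - 1 = -1 + Z)
g = -180 (g = (5 + (3 + 1))*(-20) = (5 + 4)*(-20) = 9*(-20) = -180)
O(F) = 5040 (O(F) = -7*1*(-1 + 5)*(-180) = -7*1*4*(-180) = -28*(-180) = -7*(-720) = 5040)
86*O(-3) = 86*5040 = 433440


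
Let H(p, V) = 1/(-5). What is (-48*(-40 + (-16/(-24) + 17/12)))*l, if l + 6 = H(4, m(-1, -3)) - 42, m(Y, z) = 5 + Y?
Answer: -87724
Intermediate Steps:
H(p, V) = -⅕
l = -241/5 (l = -6 + (-⅕ - 42) = -6 - 211/5 = -241/5 ≈ -48.200)
(-48*(-40 + (-16/(-24) + 17/12)))*l = -48*(-40 + (-16/(-24) + 17/12))*(-241/5) = -48*(-40 + (-16*(-1/24) + 17*(1/12)))*(-241/5) = -48*(-40 + (⅔ + 17/12))*(-241/5) = -48*(-40 + 25/12)*(-241/5) = -48*(-455/12)*(-241/5) = 1820*(-241/5) = -87724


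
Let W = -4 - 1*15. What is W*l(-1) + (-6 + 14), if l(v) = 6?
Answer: -106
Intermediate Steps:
W = -19 (W = -4 - 15 = -19)
W*l(-1) + (-6 + 14) = -19*6 + (-6 + 14) = -114 + 8 = -106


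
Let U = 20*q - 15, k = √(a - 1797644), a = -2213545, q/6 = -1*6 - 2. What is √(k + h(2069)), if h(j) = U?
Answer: √(-975 + 7*I*√81861) ≈ 25.025 + 40.016*I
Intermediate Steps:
q = -48 (q = 6*(-1*6 - 2) = 6*(-6 - 2) = 6*(-8) = -48)
k = 7*I*√81861 (k = √(-2213545 - 1797644) = √(-4011189) = 7*I*√81861 ≈ 2002.8*I)
U = -975 (U = 20*(-48) - 15 = -960 - 15 = -975)
h(j) = -975
√(k + h(2069)) = √(7*I*√81861 - 975) = √(-975 + 7*I*√81861)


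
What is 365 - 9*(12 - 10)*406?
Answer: -6943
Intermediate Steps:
365 - 9*(12 - 10)*406 = 365 - 9*2*406 = 365 - 18*406 = 365 - 7308 = -6943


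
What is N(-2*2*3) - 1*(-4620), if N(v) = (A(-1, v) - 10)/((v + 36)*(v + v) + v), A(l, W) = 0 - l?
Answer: 905523/196 ≈ 4620.0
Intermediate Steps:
A(l, W) = -l
N(v) = -9/(v + 2*v*(36 + v)) (N(v) = (-1*(-1) - 10)/((v + 36)*(v + v) + v) = (1 - 10)/((36 + v)*(2*v) + v) = -9/(2*v*(36 + v) + v) = -9/(v + 2*v*(36 + v)))
N(-2*2*3) - 1*(-4620) = -9/((-2*2*3)*(73 + 2*(-2*2*3))) - 1*(-4620) = -9/(((-4*3))*(73 + 2*(-4*3))) + 4620 = -9/(-12*(73 + 2*(-12))) + 4620 = -9*(-1/12)/(73 - 24) + 4620 = -9*(-1/12)/49 + 4620 = -9*(-1/12)*1/49 + 4620 = 3/196 + 4620 = 905523/196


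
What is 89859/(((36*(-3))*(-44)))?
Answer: 2723/144 ≈ 18.910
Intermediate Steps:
89859/(((36*(-3))*(-44))) = 89859/((-108*(-44))) = 89859/4752 = 89859*(1/4752) = 2723/144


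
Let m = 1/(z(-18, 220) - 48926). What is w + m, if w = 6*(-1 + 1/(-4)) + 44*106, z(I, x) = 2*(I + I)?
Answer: 114079593/24499 ≈ 4656.5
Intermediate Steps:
z(I, x) = 4*I (z(I, x) = 2*(2*I) = 4*I)
w = 9313/2 (w = 6*(-1 - ¼) + 4664 = 6*(-5/4) + 4664 = -15/2 + 4664 = 9313/2 ≈ 4656.5)
m = -1/48998 (m = 1/(4*(-18) - 48926) = 1/(-72 - 48926) = 1/(-48998) = -1/48998 ≈ -2.0409e-5)
w + m = 9313/2 - 1/48998 = 114079593/24499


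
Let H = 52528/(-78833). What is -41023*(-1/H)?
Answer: -3233966159/52528 ≈ -61567.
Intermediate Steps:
H = -52528/78833 (H = 52528*(-1/78833) = -52528/78833 ≈ -0.66632)
-41023*(-1/H) = -41023/((-1*(-52528/78833))) = -41023/52528/78833 = -41023*78833/52528 = -3233966159/52528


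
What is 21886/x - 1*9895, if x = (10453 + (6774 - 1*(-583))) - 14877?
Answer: -29000149/2933 ≈ -9887.5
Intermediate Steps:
x = 2933 (x = (10453 + (6774 + 583)) - 14877 = (10453 + 7357) - 14877 = 17810 - 14877 = 2933)
21886/x - 1*9895 = 21886/2933 - 1*9895 = 21886*(1/2933) - 9895 = 21886/2933 - 9895 = -29000149/2933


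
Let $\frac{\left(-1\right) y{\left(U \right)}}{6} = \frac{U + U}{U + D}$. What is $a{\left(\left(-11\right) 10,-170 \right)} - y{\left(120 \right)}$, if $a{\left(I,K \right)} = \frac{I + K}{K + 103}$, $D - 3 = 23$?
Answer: $\frac{68680}{4891} \approx 14.042$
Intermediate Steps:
$D = 26$ ($D = 3 + 23 = 26$)
$y{\left(U \right)} = - \frac{12 U}{26 + U}$ ($y{\left(U \right)} = - 6 \frac{U + U}{U + 26} = - 6 \frac{2 U}{26 + U} = - \frac{12 U}{26 + U}$)
$a{\left(I,K \right)} = \frac{I + K}{103 + K}$
$a{\left(\left(-11\right) 10,-170 \right)} - y{\left(120 \right)} = \frac{\left(-11\right) 10 - 170}{103 - 170} - \left(-12\right) 120 \frac{1}{26 + 120} = \frac{-110 - 170}{-67} - \left(-12\right) 120 \cdot \frac{1}{146} = \left(- \frac{1}{67}\right) \left(-280\right) - \left(-12\right) 120 \cdot \frac{1}{146} = \frac{280}{67} - - \frac{720}{73} = \frac{280}{67} + \frac{720}{73} = \frac{68680}{4891}$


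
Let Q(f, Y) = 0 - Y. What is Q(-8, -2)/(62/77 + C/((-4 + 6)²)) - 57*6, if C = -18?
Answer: -194906/569 ≈ -342.54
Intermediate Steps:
Q(f, Y) = -Y
Q(-8, -2)/(62/77 + C/((-4 + 6)²)) - 57*6 = (-1*(-2))/(62/77 - 18/(-4 + 6)²) - 57*6 = 2/(62*(1/77) - 18/(2²)) - 342 = 2/(62/77 - 18/4) - 342 = 2/(62/77 - 18*¼) - 342 = 2/(62/77 - 9/2) - 342 = 2/(-569/154) - 342 = 2*(-154/569) - 342 = -308/569 - 342 = -194906/569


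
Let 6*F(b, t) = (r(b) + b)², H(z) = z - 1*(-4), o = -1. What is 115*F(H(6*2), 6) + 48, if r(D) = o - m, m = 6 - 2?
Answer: 14203/6 ≈ 2367.2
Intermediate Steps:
m = 4
H(z) = 4 + z (H(z) = z + 4 = 4 + z)
r(D) = -5 (r(D) = -1 - 1*4 = -1 - 4 = -5)
F(b, t) = (-5 + b)²/6
115*F(H(6*2), 6) + 48 = 115*((-5 + (4 + 6*2))²/6) + 48 = 115*((-5 + (4 + 12))²/6) + 48 = 115*((-5 + 16)²/6) + 48 = 115*((⅙)*11²) + 48 = 115*((⅙)*121) + 48 = 115*(121/6) + 48 = 13915/6 + 48 = 14203/6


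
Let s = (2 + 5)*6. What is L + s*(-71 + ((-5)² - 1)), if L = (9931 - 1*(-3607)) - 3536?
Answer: 8028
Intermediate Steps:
s = 42 (s = 7*6 = 42)
L = 10002 (L = (9931 + 3607) - 3536 = 13538 - 3536 = 10002)
L + s*(-71 + ((-5)² - 1)) = 10002 + 42*(-71 + ((-5)² - 1)) = 10002 + 42*(-71 + (25 - 1)) = 10002 + 42*(-71 + 24) = 10002 + 42*(-47) = 10002 - 1974 = 8028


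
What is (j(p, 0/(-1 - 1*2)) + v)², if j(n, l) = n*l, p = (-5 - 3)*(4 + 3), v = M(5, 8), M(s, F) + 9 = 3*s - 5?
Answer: 1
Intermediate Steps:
M(s, F) = -14 + 3*s (M(s, F) = -9 + (3*s - 5) = -9 + (-5 + 3*s) = -14 + 3*s)
v = 1 (v = -14 + 3*5 = -14 + 15 = 1)
p = -56 (p = -8*7 = -56)
j(n, l) = l*n
(j(p, 0/(-1 - 1*2)) + v)² = ((0/(-1 - 1*2))*(-56) + 1)² = ((0/(-1 - 2))*(-56) + 1)² = ((0/(-3))*(-56) + 1)² = ((0*(-⅓))*(-56) + 1)² = (0*(-56) + 1)² = (0 + 1)² = 1² = 1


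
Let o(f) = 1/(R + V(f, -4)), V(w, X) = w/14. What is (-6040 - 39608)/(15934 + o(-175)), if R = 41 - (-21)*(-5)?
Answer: -1746036/609475 ≈ -2.8648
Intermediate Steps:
V(w, X) = w/14 (V(w, X) = w*(1/14) = w/14)
R = -64 (R = 41 - 1*105 = 41 - 105 = -64)
o(f) = 1/(-64 + f/14)
(-6040 - 39608)/(15934 + o(-175)) = (-6040 - 39608)/(15934 + 14/(-896 - 175)) = -45648/(15934 + 14/(-1071)) = -45648/(15934 + 14*(-1/1071)) = -45648/(15934 - 2/153) = -45648/2437900/153 = -45648*153/2437900 = -1746036/609475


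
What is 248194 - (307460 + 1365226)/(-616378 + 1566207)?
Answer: 235740186140/949829 ≈ 2.4819e+5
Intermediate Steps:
248194 - (307460 + 1365226)/(-616378 + 1566207) = 248194 - 1672686/949829 = 235740186140/949829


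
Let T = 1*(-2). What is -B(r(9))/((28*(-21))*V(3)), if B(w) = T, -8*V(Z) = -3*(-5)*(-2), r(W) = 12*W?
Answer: -2/2205 ≈ -0.00090703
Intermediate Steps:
T = -2
V(Z) = 15/4 (V(Z) = -(-3*(-5))*(-2)/8 = -15*(-2)/8 = -⅛*(-30) = 15/4)
B(w) = -2
-B(r(9))/((28*(-21))*V(3)) = -(-2)/((28*(-21))*(15/4)) = -(-2)/((-588*15/4)) = -(-2)/(-2205) = -(-2)*(-1)/2205 = -1*2/2205 = -2/2205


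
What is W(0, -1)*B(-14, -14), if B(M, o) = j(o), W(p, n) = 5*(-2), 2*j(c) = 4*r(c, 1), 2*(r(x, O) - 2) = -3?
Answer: -10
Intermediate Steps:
r(x, O) = ½ (r(x, O) = 2 + (½)*(-3) = 2 - 3/2 = ½)
j(c) = 1 (j(c) = (4*(½))/2 = (½)*2 = 1)
W(p, n) = -10
B(M, o) = 1
W(0, -1)*B(-14, -14) = -10*1 = -10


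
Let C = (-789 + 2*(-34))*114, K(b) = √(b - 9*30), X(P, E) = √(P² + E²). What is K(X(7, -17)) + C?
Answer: -97698 + I*√(270 - 13*√2) ≈ -97698.0 + 15.862*I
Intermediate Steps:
X(P, E) = √(E² + P²)
K(b) = √(-270 + b) (K(b) = √(b - 270) = √(-270 + b))
C = -97698 (C = (-789 - 68)*114 = -857*114 = -97698)
K(X(7, -17)) + C = √(-270 + √((-17)² + 7²)) - 97698 = √(-270 + √(289 + 49)) - 97698 = √(-270 + √338) - 97698 = √(-270 + 13*√2) - 97698 = -97698 + √(-270 + 13*√2)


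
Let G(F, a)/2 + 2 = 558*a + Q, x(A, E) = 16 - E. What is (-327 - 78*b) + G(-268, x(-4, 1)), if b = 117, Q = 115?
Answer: 7513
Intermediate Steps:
G(F, a) = 226 + 1116*a (G(F, a) = -4 + 2*(558*a + 115) = -4 + 2*(115 + 558*a) = -4 + (230 + 1116*a) = 226 + 1116*a)
(-327 - 78*b) + G(-268, x(-4, 1)) = (-327 - 78*117) + (226 + 1116*(16 - 1*1)) = (-327 - 9126) + (226 + 1116*(16 - 1)) = -9453 + (226 + 1116*15) = -9453 + (226 + 16740) = -9453 + 16966 = 7513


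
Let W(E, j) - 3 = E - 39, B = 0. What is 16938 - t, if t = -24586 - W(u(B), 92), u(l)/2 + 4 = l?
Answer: 41480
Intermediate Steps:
u(l) = -8 + 2*l
W(E, j) = -36 + E (W(E, j) = 3 + (E - 39) = 3 + (-39 + E) = -36 + E)
t = -24542 (t = -24586 - (-36 + (-8 + 2*0)) = -24586 - (-36 + (-8 + 0)) = -24586 - (-36 - 8) = -24586 - 1*(-44) = -24586 + 44 = -24542)
16938 - t = 16938 - 1*(-24542) = 16938 + 24542 = 41480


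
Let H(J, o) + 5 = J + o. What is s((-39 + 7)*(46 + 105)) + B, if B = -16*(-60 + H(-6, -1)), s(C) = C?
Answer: -3680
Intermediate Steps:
H(J, o) = -5 + J + o (H(J, o) = -5 + (J + o) = -5 + J + o)
B = 1152 (B = -16*(-60 + (-5 - 6 - 1)) = -16*(-60 - 12) = -16*(-72) = 1152)
s((-39 + 7)*(46 + 105)) + B = (-39 + 7)*(46 + 105) + 1152 = -32*151 + 1152 = -4832 + 1152 = -3680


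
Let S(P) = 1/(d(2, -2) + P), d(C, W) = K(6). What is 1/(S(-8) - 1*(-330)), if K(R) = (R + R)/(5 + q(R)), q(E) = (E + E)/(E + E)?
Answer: 6/1979 ≈ 0.0030318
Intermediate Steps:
q(E) = 1 (q(E) = (2*E)/((2*E)) = (2*E)*(1/(2*E)) = 1)
K(R) = R/3 (K(R) = (R + R)/(5 + 1) = (2*R)/6 = (2*R)*(⅙) = R/3)
d(C, W) = 2 (d(C, W) = (⅓)*6 = 2)
S(P) = 1/(2 + P)
1/(S(-8) - 1*(-330)) = 1/(1/(2 - 8) - 1*(-330)) = 1/(1/(-6) + 330) = 1/(-⅙ + 330) = 1/(1979/6) = 6/1979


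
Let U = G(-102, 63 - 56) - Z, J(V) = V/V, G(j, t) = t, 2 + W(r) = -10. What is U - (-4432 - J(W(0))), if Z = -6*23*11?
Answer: 5958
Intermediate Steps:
W(r) = -12 (W(r) = -2 - 10 = -12)
Z = -1518 (Z = -138*11 = -1518)
J(V) = 1
U = 1525 (U = (63 - 56) - 1*(-1518) = 7 + 1518 = 1525)
U - (-4432 - J(W(0))) = 1525 - (-4432 - 1*1) = 1525 - (-4432 - 1) = 1525 - 1*(-4433) = 1525 + 4433 = 5958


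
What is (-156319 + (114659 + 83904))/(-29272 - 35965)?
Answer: -42244/65237 ≈ -0.64755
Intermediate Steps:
(-156319 + (114659 + 83904))/(-29272 - 35965) = (-156319 + 198563)/(-65237) = 42244*(-1/65237) = -42244/65237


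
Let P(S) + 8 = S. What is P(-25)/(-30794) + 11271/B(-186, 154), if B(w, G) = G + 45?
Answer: 347085741/6128006 ≈ 56.639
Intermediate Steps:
P(S) = -8 + S
B(w, G) = 45 + G
P(-25)/(-30794) + 11271/B(-186, 154) = (-8 - 25)/(-30794) + 11271/(45 + 154) = -33*(-1/30794) + 11271/199 = 33/30794 + 11271*(1/199) = 33/30794 + 11271/199 = 347085741/6128006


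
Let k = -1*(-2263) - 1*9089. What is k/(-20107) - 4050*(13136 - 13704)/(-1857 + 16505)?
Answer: 5794266256/36815917 ≈ 157.38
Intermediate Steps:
k = -6826 (k = 2263 - 9089 = -6826)
k/(-20107) - 4050*(13136 - 13704)/(-1857 + 16505) = -6826/(-20107) - 4050*(13136 - 13704)/(-1857 + 16505) = -6826*(-1/20107) - 4050/(14648/(-568)) = 6826/20107 - 4050/(14648*(-1/568)) = 6826/20107 - 4050/(-1831/71) = 6826/20107 - 4050*(-71/1831) = 6826/20107 + 287550/1831 = 5794266256/36815917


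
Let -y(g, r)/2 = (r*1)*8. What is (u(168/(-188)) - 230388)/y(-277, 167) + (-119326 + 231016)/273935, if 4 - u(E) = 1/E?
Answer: 532630309459/6148416288 ≈ 86.629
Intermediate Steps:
u(E) = 4 - 1/E
y(g, r) = -16*r (y(g, r) = -2*r*1*8 = -2*r*8 = -16*r)
(u(168/(-188)) - 230388)/y(-277, 167) + (-119326 + 231016)/273935 = ((4 - 1/(168/(-188))) - 230388)/((-16*167)) + (-119326 + 231016)/273935 = ((4 - 1/(168*(-1/188))) - 230388)/(-2672) + 111690*(1/273935) = ((4 - 1/(-42/47)) - 230388)*(-1/2672) + 22338/54787 = ((4 - 1*(-47/42)) - 230388)*(-1/2672) + 22338/54787 = ((4 + 47/42) - 230388)*(-1/2672) + 22338/54787 = (215/42 - 230388)*(-1/2672) + 22338/54787 = -9676081/42*(-1/2672) + 22338/54787 = 9676081/112224 + 22338/54787 = 532630309459/6148416288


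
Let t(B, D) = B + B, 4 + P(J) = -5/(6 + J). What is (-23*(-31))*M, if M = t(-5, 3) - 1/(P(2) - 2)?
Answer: -372186/53 ≈ -7022.4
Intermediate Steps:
P(J) = -4 - 5/(6 + J)
t(B, D) = 2*B
M = -522/53 (M = 2*(-5) - 1/((-29 - 4*2)/(6 + 2) - 2) = -10 - 1/((-29 - 8)/8 - 2) = -10 - 1/((⅛)*(-37) - 2) = -10 - 1/(-37/8 - 2) = -10 - 1/(-53/8) = -10 - 1*(-8/53) = -10 + 8/53 = -522/53 ≈ -9.8491)
(-23*(-31))*M = -23*(-31)*(-522/53) = 713*(-522/53) = -372186/53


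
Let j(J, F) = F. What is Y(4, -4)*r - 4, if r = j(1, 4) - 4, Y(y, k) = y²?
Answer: -4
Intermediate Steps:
r = 0 (r = 4 - 4 = 0)
Y(4, -4)*r - 4 = 4²*0 - 4 = 16*0 - 4 = 0 - 4 = -4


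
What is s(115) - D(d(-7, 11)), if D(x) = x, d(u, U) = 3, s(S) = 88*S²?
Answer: 1163797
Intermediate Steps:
s(115) - D(d(-7, 11)) = 88*115² - 1*3 = 88*13225 - 3 = 1163800 - 3 = 1163797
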